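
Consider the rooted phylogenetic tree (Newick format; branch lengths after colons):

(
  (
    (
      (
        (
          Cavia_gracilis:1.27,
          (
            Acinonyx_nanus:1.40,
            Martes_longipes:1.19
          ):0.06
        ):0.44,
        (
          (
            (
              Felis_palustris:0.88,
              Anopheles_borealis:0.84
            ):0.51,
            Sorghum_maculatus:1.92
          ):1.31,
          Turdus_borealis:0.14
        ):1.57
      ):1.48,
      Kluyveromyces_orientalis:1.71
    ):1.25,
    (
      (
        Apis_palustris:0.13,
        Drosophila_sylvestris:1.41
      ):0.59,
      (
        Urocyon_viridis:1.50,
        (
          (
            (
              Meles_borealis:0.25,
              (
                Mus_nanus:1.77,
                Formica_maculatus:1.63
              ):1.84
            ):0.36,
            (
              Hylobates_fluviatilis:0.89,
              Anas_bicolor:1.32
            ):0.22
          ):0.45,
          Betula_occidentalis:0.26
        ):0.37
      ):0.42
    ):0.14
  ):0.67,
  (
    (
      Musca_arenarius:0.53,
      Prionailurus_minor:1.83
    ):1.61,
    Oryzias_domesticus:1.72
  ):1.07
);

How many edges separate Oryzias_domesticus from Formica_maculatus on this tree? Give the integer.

The MRCA of Oryzias_domesticus and Formica_maculatus is the root of the tree.
From Oryzias_domesticus up to that node: 2 branches. From Formica_maculatus up to the same node: 8 branches. Total: 2 + 8 = 10.

10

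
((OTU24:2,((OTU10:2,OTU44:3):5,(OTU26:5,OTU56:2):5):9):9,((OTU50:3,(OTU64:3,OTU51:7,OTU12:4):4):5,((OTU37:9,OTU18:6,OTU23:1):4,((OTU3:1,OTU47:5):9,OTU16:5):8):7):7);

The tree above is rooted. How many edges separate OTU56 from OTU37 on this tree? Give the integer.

8

The MRCA of OTU56 and OTU37 is the root of the tree.
From OTU56 up to that node: 4 branches. From OTU37 up to the same node: 4 branches. Total: 4 + 4 = 8.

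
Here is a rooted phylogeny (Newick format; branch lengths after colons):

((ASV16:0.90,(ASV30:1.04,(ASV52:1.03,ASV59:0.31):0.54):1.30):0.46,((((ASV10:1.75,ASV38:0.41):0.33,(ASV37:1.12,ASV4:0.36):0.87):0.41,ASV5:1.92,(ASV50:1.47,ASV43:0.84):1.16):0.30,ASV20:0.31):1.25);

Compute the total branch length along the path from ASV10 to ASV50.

The path runs ASV10 → … → MRCA → … → ASV50; the MRCA is the node subtending (((ASV10,ASV38),(ASV37,ASV4)),ASV5,(ASV50,ASV43)).
Branch lengths along that path: 1.75 + 0.33 + 0.41 + 1.16 + 1.47 = 5.12.

5.12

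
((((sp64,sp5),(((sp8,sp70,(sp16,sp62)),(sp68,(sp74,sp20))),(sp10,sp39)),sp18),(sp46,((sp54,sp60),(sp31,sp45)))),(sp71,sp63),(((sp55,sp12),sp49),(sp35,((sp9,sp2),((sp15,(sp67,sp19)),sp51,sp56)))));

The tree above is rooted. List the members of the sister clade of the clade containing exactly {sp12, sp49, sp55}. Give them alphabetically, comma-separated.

The clade containing exactly {sp12, sp49, sp55} attaches to the tree at the node subtending (((sp55,sp12),sp49),(sp35,((sp9,sp2),((sp15,(sp67,sp19)),sp51,sp56)))).
The other lineage descending from that same node — the sister group — is (sp35,((sp9,sp2),((sp15,(sp67,sp19)),sp51,sp56))); its 8 tips in alphabetical order are the answer.

sp15, sp19, sp2, sp35, sp51, sp56, sp67, sp9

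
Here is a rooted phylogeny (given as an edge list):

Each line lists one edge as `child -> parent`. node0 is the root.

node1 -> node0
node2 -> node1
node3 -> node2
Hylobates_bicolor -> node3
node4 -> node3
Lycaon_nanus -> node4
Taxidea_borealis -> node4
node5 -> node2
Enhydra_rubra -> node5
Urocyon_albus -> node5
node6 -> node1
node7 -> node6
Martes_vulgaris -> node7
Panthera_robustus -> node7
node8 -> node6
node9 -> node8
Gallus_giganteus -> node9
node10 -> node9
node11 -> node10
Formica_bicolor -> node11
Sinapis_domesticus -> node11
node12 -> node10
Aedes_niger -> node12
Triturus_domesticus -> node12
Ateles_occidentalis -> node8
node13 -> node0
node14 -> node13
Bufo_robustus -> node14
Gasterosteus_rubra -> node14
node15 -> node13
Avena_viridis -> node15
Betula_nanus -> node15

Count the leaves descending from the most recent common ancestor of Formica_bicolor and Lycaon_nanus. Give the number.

The MRCA of Formica_bicolor and Lycaon_nanus is the node subtending (((Hylobates_bicolor,(Lycaon_nanus,Taxidea_borealis)),(Enhydra_rubra,Urocyon_albus)),((Martes_vulgaris,Panthera_robustus),((Gallus_giganteus,((Formica_bicolor,Sinapis_domesticus),(Aedes_niger,Triturus_domesticus))),Ateles_occidentalis))).
That clade contains 13 terminal taxa: Aedes_niger, Ateles_occidentalis, Enhydra_rubra, Formica_bicolor, Gallus_giganteus, Hylobates_bicolor, Lycaon_nanus, Martes_vulgaris, Panthera_robustus, Sinapis_domesticus, Taxidea_borealis, Triturus_domesticus, Urocyon_albus.

13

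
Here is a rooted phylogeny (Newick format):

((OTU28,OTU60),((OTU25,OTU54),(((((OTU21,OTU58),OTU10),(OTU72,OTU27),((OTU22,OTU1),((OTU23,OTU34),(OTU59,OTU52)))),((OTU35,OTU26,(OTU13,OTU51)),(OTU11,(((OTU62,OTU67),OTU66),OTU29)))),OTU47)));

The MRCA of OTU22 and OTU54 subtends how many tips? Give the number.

23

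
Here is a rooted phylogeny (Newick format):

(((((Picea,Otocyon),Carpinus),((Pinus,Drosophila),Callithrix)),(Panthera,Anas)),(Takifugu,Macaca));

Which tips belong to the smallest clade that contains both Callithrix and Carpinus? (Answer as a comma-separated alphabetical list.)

Callithrix, Carpinus, Drosophila, Otocyon, Picea, Pinus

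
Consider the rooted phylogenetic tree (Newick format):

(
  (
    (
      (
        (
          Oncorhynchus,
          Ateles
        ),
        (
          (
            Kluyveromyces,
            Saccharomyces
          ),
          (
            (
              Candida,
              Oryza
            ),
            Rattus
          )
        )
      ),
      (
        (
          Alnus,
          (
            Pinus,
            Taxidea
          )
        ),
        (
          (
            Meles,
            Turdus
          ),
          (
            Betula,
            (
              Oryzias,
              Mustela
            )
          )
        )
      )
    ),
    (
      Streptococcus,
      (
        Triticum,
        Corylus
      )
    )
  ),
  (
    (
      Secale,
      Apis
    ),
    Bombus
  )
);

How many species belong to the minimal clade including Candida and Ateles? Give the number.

The MRCA of Candida and Ateles is the node subtending ((Oncorhynchus,Ateles),((Kluyveromyces,Saccharomyces),((Candida,Oryza),Rattus))).
That clade contains 7 terminal taxa: Ateles, Candida, Kluyveromyces, Oncorhynchus, Oryza, Rattus, Saccharomyces.

7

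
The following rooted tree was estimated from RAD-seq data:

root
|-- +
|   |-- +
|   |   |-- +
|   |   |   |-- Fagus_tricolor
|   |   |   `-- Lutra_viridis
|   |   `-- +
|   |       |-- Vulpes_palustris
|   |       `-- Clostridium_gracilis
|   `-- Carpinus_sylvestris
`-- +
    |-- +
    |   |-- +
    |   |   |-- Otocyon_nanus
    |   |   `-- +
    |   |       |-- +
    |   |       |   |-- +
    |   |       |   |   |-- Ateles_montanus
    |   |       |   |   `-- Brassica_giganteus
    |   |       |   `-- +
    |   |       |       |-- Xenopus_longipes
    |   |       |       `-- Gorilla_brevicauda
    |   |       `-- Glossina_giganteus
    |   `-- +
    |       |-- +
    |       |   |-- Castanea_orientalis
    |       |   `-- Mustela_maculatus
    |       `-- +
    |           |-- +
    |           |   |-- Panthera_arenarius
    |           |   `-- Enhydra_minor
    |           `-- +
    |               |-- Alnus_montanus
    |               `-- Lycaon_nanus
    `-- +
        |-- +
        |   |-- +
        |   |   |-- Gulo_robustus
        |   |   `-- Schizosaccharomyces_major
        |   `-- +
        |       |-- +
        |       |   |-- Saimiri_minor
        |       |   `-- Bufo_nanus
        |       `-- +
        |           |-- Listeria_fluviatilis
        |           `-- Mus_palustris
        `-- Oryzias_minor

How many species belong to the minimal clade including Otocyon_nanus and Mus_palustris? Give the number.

19

The MRCA of Otocyon_nanus and Mus_palustris is the node subtending (((Otocyon_nanus,(((Ateles_montanus,Brassica_giganteus),(Xenopus_longipes,Gorilla_brevicauda)),Glossina_giganteus)),((Castanea_orientalis,Mustela_maculatus),((Panthera_arenarius,Enhydra_minor),(Alnus_montanus,Lycaon_nanus)))),(((Gulo_robustus,Schizosaccharomyces_major),((Saimiri_minor,Bufo_nanus),(Listeria_fluviatilis,Mus_palustris))),Oryzias_minor)).
That clade contains 19 terminal taxa: Alnus_montanus, Ateles_montanus, Brassica_giganteus, Bufo_nanus, Castanea_orientalis, Enhydra_minor, Glossina_giganteus, Gorilla_brevicauda, Gulo_robustus, Listeria_fluviatilis, Lycaon_nanus, Mus_palustris, Mustela_maculatus, Oryzias_minor, Otocyon_nanus, Panthera_arenarius, Saimiri_minor, Schizosaccharomyces_major, Xenopus_longipes.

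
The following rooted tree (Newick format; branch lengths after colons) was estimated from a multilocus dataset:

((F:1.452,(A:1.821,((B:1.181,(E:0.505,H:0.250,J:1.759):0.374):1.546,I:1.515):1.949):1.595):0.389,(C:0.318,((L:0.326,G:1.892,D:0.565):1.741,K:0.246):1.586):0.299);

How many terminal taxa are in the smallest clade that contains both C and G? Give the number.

The MRCA of C and G is the node subtending (C,((L,G,D),K)).
That clade contains 5 terminal taxa: C, D, G, K, L.

5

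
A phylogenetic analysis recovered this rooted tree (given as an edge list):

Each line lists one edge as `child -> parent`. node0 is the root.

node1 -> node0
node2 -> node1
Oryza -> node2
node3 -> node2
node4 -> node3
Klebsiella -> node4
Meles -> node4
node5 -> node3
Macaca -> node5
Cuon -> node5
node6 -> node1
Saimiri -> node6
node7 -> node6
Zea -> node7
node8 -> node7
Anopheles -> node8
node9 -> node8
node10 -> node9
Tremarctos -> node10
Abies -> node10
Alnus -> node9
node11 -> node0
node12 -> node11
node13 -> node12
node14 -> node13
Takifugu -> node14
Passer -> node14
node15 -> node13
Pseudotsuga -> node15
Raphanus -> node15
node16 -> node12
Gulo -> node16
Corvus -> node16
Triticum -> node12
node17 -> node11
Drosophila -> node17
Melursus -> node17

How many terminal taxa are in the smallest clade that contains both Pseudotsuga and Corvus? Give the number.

7

The MRCA of Pseudotsuga and Corvus is the node subtending (((Takifugu,Passer),(Pseudotsuga,Raphanus)),(Gulo,Corvus),Triticum).
That clade contains 7 terminal taxa: Corvus, Gulo, Passer, Pseudotsuga, Raphanus, Takifugu, Triticum.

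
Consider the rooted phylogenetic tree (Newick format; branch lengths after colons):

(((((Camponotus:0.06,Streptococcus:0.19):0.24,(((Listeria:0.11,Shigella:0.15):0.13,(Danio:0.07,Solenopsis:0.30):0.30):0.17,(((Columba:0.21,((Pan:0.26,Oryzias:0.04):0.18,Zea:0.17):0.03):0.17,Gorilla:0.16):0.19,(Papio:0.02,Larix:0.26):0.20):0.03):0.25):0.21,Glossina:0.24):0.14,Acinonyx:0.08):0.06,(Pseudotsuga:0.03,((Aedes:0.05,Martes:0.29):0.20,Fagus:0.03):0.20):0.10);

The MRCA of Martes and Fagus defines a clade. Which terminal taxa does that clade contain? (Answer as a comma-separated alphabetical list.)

Aedes, Fagus, Martes

Tracing Martes: it sits inside (Aedes,Martes).
Tracing Fagus: it sits inside ((Aedes,Martes),Fagus).
The smallest clade enclosing both is ((Aedes,Martes),Fagus); the answer is its 3 terminal taxa in alphabetical order.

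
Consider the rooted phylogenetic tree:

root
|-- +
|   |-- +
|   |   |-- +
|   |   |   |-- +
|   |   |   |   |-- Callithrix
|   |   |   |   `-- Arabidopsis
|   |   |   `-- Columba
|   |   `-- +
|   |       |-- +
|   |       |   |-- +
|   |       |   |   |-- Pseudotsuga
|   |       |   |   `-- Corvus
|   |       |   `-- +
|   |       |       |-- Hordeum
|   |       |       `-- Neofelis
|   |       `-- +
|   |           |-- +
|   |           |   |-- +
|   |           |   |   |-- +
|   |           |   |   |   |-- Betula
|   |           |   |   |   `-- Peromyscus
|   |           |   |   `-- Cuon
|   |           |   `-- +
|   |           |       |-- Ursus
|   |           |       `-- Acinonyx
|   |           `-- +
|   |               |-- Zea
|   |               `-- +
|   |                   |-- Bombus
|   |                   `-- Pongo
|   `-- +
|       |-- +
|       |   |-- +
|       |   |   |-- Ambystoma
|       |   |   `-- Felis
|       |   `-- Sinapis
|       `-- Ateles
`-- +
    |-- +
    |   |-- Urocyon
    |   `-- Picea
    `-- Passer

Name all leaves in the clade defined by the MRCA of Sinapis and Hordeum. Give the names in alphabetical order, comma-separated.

Acinonyx, Ambystoma, Arabidopsis, Ateles, Betula, Bombus, Callithrix, Columba, Corvus, Cuon, Felis, Hordeum, Neofelis, Peromyscus, Pongo, Pseudotsuga, Sinapis, Ursus, Zea

Tracing Sinapis: it sits inside ((Ambystoma,Felis),Sinapis).
Tracing Hordeum: it sits inside (Hordeum,Neofelis).
The smallest clade enclosing both is ((((Callithrix,Arabidopsis),Columba),(((Pseudotsuga,Corvus),(Hordeum,Neofelis)),((((Betula,Peromyscus),Cuon),(Ursus,Acinonyx)),(Zea,(Bombus,Pongo))))),(((Ambystoma,Felis),Sinapis),Ateles)); the answer is its 19 terminal taxa in alphabetical order.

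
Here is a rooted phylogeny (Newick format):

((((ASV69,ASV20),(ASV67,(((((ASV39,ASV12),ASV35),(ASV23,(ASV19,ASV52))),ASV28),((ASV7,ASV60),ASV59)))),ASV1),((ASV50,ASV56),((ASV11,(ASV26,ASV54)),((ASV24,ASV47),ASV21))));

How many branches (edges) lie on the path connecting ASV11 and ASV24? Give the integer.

5

The MRCA of ASV11 and ASV24 is the node subtending ((ASV11,(ASV26,ASV54)),((ASV24,ASV47),ASV21)).
From ASV11 up to that node: 2 branches. From ASV24 up to the same node: 3 branches. Total: 2 + 3 = 5.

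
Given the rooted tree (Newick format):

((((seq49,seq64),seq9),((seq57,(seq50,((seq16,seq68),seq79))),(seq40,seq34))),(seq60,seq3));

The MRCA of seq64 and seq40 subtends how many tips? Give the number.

10

The MRCA of seq64 and seq40 is the node subtending (((seq49,seq64),seq9),((seq57,(seq50,((seq16,seq68),seq79))),(seq40,seq34))).
That clade contains 10 terminal taxa: seq16, seq34, seq40, seq49, seq50, seq57, seq64, seq68, seq79, seq9.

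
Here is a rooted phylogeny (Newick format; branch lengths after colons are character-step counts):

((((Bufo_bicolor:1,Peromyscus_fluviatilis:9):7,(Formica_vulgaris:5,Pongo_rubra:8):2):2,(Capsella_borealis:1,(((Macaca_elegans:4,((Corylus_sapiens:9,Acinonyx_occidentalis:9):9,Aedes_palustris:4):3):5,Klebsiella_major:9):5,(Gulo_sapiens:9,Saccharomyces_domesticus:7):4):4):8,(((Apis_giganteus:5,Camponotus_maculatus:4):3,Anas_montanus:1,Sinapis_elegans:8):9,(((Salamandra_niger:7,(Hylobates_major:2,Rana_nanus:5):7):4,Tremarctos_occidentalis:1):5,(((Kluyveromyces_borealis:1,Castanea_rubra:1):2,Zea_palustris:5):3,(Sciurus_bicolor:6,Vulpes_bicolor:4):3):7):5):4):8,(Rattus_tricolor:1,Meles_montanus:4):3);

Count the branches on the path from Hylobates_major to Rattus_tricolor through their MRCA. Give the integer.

9

The MRCA of Hylobates_major and Rattus_tricolor is the root of the tree.
From Hylobates_major up to that node: 7 branches. From Rattus_tricolor up to the same node: 2 branches. Total: 7 + 2 = 9.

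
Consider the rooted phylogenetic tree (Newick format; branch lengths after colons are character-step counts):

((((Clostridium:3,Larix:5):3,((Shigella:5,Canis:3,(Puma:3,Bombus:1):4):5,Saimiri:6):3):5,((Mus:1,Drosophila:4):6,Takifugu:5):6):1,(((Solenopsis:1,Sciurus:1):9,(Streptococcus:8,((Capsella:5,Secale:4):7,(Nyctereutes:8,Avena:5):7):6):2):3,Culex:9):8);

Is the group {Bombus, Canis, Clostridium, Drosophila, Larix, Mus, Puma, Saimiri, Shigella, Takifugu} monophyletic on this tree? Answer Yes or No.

The most recent common ancestor of these taxa subtends (((Clostridium,Larix),((Shigella,Canis,(Puma,Bombus)),Saimiri)),((Mus,Drosophila),Takifugu)).
That clade has exactly 10 tips — every listed taxon and nothing else — so the group is monophyletic.

Yes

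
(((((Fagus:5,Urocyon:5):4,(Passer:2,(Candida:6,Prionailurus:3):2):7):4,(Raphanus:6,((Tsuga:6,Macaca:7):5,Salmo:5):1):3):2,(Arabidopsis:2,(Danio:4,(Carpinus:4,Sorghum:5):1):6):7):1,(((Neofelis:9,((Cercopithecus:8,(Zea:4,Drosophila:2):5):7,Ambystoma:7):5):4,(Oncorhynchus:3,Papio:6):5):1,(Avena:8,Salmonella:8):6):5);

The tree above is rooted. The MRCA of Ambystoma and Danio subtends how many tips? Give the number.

The MRCA of Ambystoma and Danio is the root, so the clade is the entire tree.
That clade contains 22 terminal taxa: Ambystoma, Arabidopsis, Avena, Candida, Carpinus, Cercopithecus, Danio, Drosophila, Fagus, Macaca, Neofelis, Oncorhynchus, Papio, Passer, Prionailurus, Raphanus, Salmo, Salmonella, Sorghum, Tsuga, Urocyon, Zea.

22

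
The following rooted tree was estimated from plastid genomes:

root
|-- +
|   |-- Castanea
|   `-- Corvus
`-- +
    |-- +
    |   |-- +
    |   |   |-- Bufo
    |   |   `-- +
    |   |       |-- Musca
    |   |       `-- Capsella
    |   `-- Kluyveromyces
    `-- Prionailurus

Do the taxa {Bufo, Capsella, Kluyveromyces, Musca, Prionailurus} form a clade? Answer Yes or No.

Yes

The most recent common ancestor of these taxa subtends (((Bufo,(Musca,Capsella)),Kluyveromyces),Prionailurus).
That clade has exactly 5 tips — every listed taxon and nothing else — so the group is monophyletic.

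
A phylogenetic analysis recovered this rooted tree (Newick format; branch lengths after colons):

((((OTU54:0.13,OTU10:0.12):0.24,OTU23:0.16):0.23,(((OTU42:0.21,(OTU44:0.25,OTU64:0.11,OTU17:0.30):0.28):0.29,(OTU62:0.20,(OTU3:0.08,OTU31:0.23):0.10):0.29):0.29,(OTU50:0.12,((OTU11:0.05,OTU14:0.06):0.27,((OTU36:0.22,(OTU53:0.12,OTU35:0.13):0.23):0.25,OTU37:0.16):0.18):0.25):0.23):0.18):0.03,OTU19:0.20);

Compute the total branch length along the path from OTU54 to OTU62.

The path runs OTU54 → … → MRCA → … → OTU62; the MRCA is the node subtending (((OTU54,OTU10),OTU23),(((OTU42,(OTU44,OTU64,OTU17)),(OTU62,(OTU3,OTU31))),(OTU50,((OTU11,OTU14),((OTU36,(OTU53,OTU35)),OTU37))))).
Branch lengths along that path: 0.13 + 0.24 + 0.23 + 0.18 + 0.29 + 0.29 + 0.20 = 1.56.

1.56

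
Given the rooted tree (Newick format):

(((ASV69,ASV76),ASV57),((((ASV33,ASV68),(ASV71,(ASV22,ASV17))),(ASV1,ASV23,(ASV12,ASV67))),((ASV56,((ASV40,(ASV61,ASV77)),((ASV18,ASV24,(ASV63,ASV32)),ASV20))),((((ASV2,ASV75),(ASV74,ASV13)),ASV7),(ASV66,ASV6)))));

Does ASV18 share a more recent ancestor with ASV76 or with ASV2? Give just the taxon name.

ASV2

The MRCA of ASV18 and ASV2 subtends ((ASV56,((ASV40,(ASV61,ASV77)),((ASV18,ASV24,(ASV63,ASV32)),ASV20))),((((ASV2,ASV75),(ASV74,ASV13)),ASV7),(ASV66,ASV6))) (16 taxa).
The MRCA of ASV18 and ASV76 is the root, subtending the entire tree (28 taxa).
The first is nested inside the second, so ASV18 shares a more recent common ancestor with ASV2.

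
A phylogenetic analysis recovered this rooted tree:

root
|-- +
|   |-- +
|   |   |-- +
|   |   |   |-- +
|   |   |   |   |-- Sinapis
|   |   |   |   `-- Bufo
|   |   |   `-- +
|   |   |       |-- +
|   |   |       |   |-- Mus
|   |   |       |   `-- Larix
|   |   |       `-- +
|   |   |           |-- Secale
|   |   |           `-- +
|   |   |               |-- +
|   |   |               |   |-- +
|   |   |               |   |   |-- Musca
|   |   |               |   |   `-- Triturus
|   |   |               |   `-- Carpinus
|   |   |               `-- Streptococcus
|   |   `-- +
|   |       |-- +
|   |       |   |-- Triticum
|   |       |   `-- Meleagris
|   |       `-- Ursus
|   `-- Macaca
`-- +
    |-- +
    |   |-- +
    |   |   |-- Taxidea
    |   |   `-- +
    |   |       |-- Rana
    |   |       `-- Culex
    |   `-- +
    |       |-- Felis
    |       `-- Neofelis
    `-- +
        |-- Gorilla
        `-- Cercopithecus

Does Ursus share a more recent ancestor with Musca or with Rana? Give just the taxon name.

Musca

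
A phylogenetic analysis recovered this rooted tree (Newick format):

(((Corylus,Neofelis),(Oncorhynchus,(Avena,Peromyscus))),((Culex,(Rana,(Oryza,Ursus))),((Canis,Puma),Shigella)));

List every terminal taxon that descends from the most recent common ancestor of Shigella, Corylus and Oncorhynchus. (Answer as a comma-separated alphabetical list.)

Avena, Canis, Corylus, Culex, Neofelis, Oncorhynchus, Oryza, Peromyscus, Puma, Rana, Shigella, Ursus

Tracing Shigella: it sits inside ((Canis,Puma),Shigella).
Tracing Corylus: it sits inside (Corylus,Neofelis).
Tracing Oncorhynchus: it sits inside (Oncorhynchus,(Avena,Peromyscus)).
The smallest clade enclosing all 3 is the whole tree (their MRCA is the root), so the answer is all 12 tips in alphabetical order.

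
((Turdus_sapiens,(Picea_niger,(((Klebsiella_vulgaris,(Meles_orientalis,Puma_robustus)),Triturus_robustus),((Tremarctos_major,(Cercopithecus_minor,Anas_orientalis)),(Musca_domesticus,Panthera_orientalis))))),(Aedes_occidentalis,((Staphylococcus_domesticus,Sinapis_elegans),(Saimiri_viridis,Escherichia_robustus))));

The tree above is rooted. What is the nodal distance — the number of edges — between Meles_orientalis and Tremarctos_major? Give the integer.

The MRCA of Meles_orientalis and Tremarctos_major is the node subtending (((Klebsiella_vulgaris,(Meles_orientalis,Puma_robustus)),Triturus_robustus),((Tremarctos_major,(Cercopithecus_minor,Anas_orientalis)),(Musca_domesticus,Panthera_orientalis))).
From Meles_orientalis up to that node: 4 branches. From Tremarctos_major up to the same node: 3 branches. Total: 4 + 3 = 7.

7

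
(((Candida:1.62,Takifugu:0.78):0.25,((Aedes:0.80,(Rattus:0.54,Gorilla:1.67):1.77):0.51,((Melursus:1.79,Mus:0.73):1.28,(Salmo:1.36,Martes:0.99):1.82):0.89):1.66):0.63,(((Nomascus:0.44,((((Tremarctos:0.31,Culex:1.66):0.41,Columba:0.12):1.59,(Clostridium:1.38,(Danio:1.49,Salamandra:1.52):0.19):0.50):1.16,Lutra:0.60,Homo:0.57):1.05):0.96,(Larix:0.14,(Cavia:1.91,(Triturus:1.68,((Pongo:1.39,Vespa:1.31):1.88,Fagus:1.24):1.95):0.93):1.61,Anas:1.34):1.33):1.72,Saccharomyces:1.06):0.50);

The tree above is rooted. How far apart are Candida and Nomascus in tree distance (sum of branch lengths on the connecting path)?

The path runs Candida → … → MRCA → … → Nomascus; the MRCA is the root of the tree.
Branch lengths along that path: 1.62 + 0.25 + 0.63 + 0.50 + 1.72 + 0.96 + 0.44 = 6.12.

6.12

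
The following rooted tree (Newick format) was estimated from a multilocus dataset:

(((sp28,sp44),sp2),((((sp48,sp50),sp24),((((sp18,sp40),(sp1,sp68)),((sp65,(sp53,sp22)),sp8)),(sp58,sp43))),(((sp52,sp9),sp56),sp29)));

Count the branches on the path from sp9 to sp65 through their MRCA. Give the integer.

10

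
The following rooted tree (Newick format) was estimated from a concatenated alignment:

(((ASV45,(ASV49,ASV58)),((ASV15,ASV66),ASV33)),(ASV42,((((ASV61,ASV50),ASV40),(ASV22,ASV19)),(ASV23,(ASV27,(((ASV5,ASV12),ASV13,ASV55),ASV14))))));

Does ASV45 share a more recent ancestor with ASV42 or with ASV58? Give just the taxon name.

The MRCA of ASV45 and ASV58 subtends (ASV45,(ASV49,ASV58)) (3 taxa).
The MRCA of ASV45 and ASV42 is the root, subtending the entire tree (19 taxa).
The first is nested inside the second, so ASV45 shares a more recent common ancestor with ASV58.

ASV58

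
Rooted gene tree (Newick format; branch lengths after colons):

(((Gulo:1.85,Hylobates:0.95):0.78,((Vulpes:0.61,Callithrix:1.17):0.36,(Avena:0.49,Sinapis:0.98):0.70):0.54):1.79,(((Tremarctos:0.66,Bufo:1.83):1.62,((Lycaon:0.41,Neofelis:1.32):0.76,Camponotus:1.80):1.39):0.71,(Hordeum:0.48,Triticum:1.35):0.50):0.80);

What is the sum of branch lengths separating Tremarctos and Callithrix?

7.65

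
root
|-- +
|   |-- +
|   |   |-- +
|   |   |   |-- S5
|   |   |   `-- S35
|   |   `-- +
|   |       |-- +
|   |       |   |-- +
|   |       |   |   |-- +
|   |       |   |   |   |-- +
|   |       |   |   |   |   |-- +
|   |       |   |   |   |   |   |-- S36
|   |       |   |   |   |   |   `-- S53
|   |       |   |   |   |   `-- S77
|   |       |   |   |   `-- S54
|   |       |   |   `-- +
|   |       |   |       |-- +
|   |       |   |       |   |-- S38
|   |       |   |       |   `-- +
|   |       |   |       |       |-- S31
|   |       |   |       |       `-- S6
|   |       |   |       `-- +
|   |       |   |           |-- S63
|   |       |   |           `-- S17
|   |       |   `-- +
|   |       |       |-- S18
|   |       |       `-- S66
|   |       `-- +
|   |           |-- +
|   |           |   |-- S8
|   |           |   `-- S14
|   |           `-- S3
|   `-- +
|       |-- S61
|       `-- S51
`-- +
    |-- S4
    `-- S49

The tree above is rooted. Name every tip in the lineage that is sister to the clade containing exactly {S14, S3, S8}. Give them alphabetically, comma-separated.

S17, S18, S31, S36, S38, S53, S54, S6, S63, S66, S77

The clade containing exactly {S14, S3, S8} attaches to the tree at the node subtending ((((((S36,S53),S77),S54),((S38,(S31,S6)),(S63,S17))),(S18,S66)),((S8,S14),S3)).
The other lineage descending from that same node — the sister group — is (((((S36,S53),S77),S54),((S38,(S31,S6)),(S63,S17))),(S18,S66)); its 11 tips in alphabetical order are the answer.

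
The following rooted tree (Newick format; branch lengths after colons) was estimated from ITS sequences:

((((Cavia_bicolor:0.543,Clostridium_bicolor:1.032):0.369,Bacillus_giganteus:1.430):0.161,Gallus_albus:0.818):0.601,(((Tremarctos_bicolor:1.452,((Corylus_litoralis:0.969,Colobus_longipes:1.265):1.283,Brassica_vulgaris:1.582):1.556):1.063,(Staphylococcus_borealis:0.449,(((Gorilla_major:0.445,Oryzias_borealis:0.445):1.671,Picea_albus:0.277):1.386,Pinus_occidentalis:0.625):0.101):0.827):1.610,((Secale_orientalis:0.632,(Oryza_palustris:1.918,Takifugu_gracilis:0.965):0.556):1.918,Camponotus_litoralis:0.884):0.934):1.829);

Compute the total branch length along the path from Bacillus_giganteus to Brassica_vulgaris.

The path runs Bacillus_giganteus → … → MRCA → … → Brassica_vulgaris; the MRCA is the root of the tree.
Branch lengths along that path: 1.430 + 0.161 + 0.601 + 1.829 + 1.610 + 1.063 + 1.556 + 1.582 = 9.832.

9.832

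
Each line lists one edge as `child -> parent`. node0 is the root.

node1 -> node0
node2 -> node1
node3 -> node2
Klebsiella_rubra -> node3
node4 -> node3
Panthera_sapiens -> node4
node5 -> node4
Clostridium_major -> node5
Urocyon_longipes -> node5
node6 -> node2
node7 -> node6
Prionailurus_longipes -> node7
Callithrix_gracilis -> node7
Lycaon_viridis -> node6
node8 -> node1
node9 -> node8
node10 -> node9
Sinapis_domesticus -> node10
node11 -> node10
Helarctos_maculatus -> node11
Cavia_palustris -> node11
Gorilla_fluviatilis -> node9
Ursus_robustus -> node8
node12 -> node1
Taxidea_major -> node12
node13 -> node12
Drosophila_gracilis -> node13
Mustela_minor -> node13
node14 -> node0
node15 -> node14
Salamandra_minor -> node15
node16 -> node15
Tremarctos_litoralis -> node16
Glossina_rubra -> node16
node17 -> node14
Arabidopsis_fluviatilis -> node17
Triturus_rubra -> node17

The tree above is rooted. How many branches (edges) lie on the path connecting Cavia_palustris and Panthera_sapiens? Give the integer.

The MRCA of Cavia_palustris and Panthera_sapiens is the node subtending (((Klebsiella_rubra,(Panthera_sapiens,(Clostridium_major,Urocyon_longipes))),((Prionailurus_longipes,Callithrix_gracilis),Lycaon_viridis)),(((Sinapis_domesticus,(Helarctos_maculatus,Cavia_palustris)),Gorilla_fluviatilis),Ursus_robustus),(Taxidea_major,(Drosophila_gracilis,Mustela_minor))).
From Cavia_palustris up to that node: 5 branches. From Panthera_sapiens up to the same node: 4 branches. Total: 5 + 4 = 9.

9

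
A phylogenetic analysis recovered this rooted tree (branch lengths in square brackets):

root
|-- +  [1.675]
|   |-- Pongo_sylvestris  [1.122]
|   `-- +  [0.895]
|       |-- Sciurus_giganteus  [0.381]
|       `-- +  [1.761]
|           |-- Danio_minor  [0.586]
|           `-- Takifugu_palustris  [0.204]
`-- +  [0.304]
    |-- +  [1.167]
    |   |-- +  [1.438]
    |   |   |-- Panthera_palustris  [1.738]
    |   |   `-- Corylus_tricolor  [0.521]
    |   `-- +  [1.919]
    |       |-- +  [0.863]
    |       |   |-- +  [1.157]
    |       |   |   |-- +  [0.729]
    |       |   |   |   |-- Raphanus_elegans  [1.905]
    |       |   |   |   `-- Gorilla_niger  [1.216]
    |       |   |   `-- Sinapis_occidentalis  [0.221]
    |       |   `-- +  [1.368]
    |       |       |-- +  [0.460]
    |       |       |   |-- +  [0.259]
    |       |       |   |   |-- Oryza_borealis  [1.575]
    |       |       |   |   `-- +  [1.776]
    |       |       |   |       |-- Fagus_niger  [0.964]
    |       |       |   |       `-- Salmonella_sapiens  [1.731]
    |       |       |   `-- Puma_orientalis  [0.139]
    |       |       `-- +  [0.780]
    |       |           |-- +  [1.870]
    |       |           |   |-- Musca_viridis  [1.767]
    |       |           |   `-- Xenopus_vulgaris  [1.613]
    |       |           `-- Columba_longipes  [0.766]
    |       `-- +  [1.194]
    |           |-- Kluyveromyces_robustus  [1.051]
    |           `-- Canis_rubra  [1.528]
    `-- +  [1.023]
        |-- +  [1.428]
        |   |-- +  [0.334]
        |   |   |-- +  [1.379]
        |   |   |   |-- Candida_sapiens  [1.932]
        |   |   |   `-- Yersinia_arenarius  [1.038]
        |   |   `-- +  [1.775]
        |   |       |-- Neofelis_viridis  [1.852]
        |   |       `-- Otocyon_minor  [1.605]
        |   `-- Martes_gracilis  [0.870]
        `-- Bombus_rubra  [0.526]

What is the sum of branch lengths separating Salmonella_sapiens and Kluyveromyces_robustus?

8.702

The path runs Salmonella_sapiens → … → MRCA → … → Kluyveromyces_robustus; the MRCA is the node subtending ((((Raphanus_elegans,Gorilla_niger),Sinapis_occidentalis),(((Oryza_borealis,(Fagus_niger,Salmonella_sapiens)),Puma_orientalis),((Musca_viridis,Xenopus_vulgaris),Columba_longipes))),(Kluyveromyces_robustus,Canis_rubra)).
Branch lengths along that path: 1.731 + 1.776 + 0.259 + 0.460 + 1.368 + 0.863 + 1.194 + 1.051 = 8.702.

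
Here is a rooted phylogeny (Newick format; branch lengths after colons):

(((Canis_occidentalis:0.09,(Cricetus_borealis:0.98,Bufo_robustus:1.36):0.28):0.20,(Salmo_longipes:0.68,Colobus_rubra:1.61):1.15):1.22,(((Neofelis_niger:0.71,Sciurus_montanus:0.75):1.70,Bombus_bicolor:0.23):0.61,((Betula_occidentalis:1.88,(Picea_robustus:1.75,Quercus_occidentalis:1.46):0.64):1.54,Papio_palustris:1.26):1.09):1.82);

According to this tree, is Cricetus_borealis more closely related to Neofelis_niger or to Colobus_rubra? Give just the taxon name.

The MRCA of Cricetus_borealis and Colobus_rubra subtends ((Canis_occidentalis,(Cricetus_borealis,Bufo_robustus)),(Salmo_longipes,Colobus_rubra)) (5 taxa).
The MRCA of Cricetus_borealis and Neofelis_niger is the root, subtending the entire tree (12 taxa).
The first is nested inside the second, so Cricetus_borealis shares a more recent common ancestor with Colobus_rubra.

Colobus_rubra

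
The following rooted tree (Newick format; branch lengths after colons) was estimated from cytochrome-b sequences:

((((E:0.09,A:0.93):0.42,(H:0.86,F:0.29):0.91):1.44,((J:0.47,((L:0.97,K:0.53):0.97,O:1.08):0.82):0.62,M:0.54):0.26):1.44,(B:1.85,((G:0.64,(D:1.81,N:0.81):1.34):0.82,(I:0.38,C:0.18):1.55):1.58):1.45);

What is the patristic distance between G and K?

9.13

The path runs G → … → MRCA → … → K; the MRCA is the root of the tree.
Branch lengths along that path: 0.64 + 0.82 + 1.58 + 1.45 + 1.44 + 0.26 + 0.62 + 0.82 + 0.97 + 0.53 = 9.13.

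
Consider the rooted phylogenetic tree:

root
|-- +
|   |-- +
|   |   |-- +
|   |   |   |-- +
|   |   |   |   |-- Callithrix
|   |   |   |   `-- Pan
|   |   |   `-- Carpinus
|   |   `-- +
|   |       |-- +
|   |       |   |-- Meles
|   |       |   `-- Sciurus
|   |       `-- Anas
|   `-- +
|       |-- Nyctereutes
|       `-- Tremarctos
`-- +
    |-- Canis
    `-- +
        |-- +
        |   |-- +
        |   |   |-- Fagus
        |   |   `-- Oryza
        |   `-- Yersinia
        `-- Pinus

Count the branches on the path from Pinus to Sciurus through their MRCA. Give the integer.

The MRCA of Pinus and Sciurus is the root of the tree.
From Pinus up to that node: 3 branches. From Sciurus up to the same node: 5 branches. Total: 3 + 5 = 8.

8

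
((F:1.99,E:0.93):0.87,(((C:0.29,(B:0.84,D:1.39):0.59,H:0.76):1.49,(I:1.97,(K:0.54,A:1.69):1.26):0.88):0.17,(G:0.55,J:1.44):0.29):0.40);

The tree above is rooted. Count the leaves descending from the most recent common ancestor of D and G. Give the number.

The MRCA of D and G is the node subtending (((C,(B,D),H),(I,(K,A))),(G,J)).
That clade contains 9 terminal taxa: A, B, C, D, G, H, I, J, K.

9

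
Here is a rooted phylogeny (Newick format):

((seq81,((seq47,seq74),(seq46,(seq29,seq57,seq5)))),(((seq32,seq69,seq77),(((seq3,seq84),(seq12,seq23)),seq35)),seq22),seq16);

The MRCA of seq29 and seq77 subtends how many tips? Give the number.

The MRCA of seq29 and seq77 is the root, so the clade is the entire tree.
That clade contains 17 terminal taxa: seq12, seq16, seq22, seq23, seq29, seq3, seq32, seq35, seq46, seq47, seq5, seq57, seq69, seq74, seq77, seq81, seq84.

17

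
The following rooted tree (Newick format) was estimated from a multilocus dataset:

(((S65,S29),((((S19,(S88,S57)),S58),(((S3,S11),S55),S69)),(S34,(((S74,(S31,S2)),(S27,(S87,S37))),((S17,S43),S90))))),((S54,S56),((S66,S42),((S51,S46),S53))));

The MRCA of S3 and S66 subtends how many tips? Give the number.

27

The MRCA of S3 and S66 is the root, so the clade is the entire tree.
That clade contains 27 terminal taxa: S11, S17, S19, S2, S27, S29, S3, S31, S34, S37, S42, S43, S46, S51, S53, S54, S55, S56, S57, S58, S65, S66, S69, S74, S87, S88, S90.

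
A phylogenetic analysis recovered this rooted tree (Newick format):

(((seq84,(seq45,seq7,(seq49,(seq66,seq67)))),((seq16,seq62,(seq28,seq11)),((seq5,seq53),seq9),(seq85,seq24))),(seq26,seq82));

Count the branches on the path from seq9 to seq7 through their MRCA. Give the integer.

6

The MRCA of seq9 and seq7 is the node subtending ((seq84,(seq45,seq7,(seq49,(seq66,seq67)))),((seq16,seq62,(seq28,seq11)),((seq5,seq53),seq9),(seq85,seq24))).
From seq9 up to that node: 3 branches. From seq7 up to the same node: 3 branches. Total: 3 + 3 = 6.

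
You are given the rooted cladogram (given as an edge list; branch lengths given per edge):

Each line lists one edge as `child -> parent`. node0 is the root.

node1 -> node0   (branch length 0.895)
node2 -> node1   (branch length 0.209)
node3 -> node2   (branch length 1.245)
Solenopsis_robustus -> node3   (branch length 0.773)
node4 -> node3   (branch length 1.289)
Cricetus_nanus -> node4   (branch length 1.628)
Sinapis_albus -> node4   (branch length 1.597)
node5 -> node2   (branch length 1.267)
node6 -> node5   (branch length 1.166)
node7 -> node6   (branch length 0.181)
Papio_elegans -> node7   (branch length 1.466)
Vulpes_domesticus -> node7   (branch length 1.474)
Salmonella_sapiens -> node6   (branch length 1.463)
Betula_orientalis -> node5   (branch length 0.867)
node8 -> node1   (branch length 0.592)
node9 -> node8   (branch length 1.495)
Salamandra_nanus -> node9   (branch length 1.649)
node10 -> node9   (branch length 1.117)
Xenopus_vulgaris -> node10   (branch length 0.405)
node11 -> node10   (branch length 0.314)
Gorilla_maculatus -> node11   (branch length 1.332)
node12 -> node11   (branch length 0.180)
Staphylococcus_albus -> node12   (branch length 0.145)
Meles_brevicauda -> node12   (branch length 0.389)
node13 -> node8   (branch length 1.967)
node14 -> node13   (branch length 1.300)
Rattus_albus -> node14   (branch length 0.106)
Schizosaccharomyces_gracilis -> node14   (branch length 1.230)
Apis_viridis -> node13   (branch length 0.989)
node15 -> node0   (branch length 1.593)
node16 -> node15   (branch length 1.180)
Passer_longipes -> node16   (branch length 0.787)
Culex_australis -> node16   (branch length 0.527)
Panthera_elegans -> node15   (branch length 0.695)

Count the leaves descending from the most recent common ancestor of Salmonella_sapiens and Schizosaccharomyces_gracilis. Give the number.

15

The MRCA of Salmonella_sapiens and Schizosaccharomyces_gracilis is the node subtending (((Solenopsis_robustus,(Cricetus_nanus,Sinapis_albus)),(((Papio_elegans,Vulpes_domesticus),Salmonella_sapiens),Betula_orientalis)),((Salamandra_nanus,(Xenopus_vulgaris,(Gorilla_maculatus,(Staphylococcus_albus,Meles_brevicauda)))),((Rattus_albus,Schizosaccharomyces_gracilis),Apis_viridis))).
That clade contains 15 terminal taxa: Apis_viridis, Betula_orientalis, Cricetus_nanus, Gorilla_maculatus, Meles_brevicauda, Papio_elegans, Rattus_albus, Salamandra_nanus, Salmonella_sapiens, Schizosaccharomyces_gracilis, Sinapis_albus, Solenopsis_robustus, Staphylococcus_albus, Vulpes_domesticus, Xenopus_vulgaris.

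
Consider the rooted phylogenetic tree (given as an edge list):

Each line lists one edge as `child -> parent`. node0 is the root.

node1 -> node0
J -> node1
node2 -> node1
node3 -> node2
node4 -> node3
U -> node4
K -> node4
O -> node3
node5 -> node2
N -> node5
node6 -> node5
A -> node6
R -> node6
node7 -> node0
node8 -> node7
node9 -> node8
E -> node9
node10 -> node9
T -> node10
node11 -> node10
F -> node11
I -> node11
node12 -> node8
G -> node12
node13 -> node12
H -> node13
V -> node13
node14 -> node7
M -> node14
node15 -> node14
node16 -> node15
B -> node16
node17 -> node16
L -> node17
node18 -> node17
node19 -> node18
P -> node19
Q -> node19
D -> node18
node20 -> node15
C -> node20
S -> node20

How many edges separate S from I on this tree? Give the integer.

The MRCA of S and I is the node subtending (((E,(T,(F,I))),(G,(H,V))),(M,((B,(L,((P,Q),D))),(C,S)))).
From S up to that node: 4 branches. From I up to the same node: 5 branches. Total: 4 + 5 = 9.

9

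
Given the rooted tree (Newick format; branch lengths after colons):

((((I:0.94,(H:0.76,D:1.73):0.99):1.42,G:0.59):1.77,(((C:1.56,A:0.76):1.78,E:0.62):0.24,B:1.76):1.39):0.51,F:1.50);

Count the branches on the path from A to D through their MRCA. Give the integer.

8

The MRCA of A and D is the node subtending (((I,(H,D)),G),(((C,A),E),B)).
From A up to that node: 4 branches. From D up to the same node: 4 branches. Total: 4 + 4 = 8.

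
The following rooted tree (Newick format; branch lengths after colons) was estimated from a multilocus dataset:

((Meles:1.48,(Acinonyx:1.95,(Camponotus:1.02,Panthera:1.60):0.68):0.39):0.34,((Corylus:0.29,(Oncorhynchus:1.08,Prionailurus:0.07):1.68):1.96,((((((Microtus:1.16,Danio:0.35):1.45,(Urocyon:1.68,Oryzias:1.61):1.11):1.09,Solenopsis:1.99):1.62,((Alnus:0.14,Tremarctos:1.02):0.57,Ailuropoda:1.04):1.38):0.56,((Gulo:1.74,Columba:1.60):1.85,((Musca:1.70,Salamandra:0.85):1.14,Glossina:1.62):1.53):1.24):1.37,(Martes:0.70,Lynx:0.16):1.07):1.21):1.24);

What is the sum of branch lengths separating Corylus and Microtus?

The path runs Corylus → … → MRCA → … → Microtus; the MRCA is the node subtending ((Corylus,(Oncorhynchus,Prionailurus)),((((((Microtus,Danio),(Urocyon,Oryzias)),Solenopsis),((Alnus,Tremarctos),Ailuropoda)),((Gulo,Columba),((Musca,Salamandra),Glossina))),(Martes,Lynx))).
Branch lengths along that path: 0.29 + 1.96 + 1.21 + 1.37 + 0.56 + 1.62 + 1.09 + 1.45 + 1.16 = 10.71.

10.71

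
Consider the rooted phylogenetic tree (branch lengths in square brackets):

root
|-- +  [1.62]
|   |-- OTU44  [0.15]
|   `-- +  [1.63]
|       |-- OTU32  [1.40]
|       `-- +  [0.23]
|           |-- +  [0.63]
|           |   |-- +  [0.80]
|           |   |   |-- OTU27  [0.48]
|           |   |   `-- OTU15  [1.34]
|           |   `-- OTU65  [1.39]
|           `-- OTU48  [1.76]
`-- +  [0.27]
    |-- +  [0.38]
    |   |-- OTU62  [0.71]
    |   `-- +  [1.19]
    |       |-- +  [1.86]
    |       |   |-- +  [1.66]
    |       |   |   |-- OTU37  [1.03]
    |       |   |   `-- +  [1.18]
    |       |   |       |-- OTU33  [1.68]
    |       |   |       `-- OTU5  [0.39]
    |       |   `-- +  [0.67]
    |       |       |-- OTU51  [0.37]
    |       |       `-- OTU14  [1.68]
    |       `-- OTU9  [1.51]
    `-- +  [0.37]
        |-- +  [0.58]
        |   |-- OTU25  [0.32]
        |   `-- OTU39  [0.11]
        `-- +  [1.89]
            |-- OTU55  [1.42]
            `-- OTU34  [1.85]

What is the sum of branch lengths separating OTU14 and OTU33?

The path runs OTU14 → … → MRCA → … → OTU33; the MRCA is the node subtending ((OTU37,(OTU33,OTU5)),(OTU51,OTU14)).
Branch lengths along that path: 1.68 + 0.67 + 1.66 + 1.18 + 1.68 = 6.87.

6.87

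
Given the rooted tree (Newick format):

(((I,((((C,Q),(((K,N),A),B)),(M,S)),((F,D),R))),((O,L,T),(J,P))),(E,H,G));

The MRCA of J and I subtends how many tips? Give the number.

17

The MRCA of J and I is the node subtending ((I,((((C,Q),(((K,N),A),B)),(M,S)),((F,D),R))),((O,L,T),(J,P))).
That clade contains 17 terminal taxa: A, B, C, D, F, I, J, K, L, M, N, O, P, Q, R, S, T.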